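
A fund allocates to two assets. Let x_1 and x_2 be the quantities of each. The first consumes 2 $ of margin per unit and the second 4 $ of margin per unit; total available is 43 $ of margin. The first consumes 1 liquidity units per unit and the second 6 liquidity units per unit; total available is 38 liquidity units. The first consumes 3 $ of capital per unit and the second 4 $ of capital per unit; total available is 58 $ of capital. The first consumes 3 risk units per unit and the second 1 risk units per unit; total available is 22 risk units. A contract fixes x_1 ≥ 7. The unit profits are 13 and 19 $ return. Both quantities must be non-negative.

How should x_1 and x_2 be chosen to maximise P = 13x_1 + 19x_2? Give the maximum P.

Feasible corners and P = 13x_1 + 19x_2:
  (22/3, 0) → P = 286/3
  (7, 0) → P = 91
  (7, 1) → P = 110

At the optimal vertex, 3x_1 + x_2 = 22 and x_1 = 7.
Solving simultaneously gives x_1 = 7, x_2 = 1.

x_1 = 7, x_2 = 1, maximum P = 110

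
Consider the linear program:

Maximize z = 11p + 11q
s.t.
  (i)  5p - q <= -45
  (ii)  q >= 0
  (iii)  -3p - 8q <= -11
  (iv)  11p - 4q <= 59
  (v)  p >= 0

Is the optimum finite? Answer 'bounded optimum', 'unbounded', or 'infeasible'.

From the feasible point (0, 45), moving in the direction (0, 1) keeps every constraint satisfied while z increases without bound.

unbounded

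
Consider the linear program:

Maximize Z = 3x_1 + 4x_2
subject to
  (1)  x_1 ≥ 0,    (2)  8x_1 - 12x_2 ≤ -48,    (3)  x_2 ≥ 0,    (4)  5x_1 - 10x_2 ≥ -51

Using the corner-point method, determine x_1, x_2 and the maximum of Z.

Feasible corners and Z = 3x_1 + 4x_2:
  (0, 4) → Z = 16
  (0, 51/10) → Z = 102/5
  (33/5, 42/5) → Z = 267/5

x_1 = 33/5, x_2 = 42/5, maximum Z = 267/5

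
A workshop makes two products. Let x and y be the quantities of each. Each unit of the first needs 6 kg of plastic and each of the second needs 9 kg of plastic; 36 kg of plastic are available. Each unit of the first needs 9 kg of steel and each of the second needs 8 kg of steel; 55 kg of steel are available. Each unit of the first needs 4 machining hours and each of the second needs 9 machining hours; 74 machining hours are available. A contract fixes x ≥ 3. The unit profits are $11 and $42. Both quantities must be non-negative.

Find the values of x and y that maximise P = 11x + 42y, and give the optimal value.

Corner points and P = 11x + 42y:
  (6, 0) → P = 66
  (3, 0) → P = 33
  (3, 2) → P = 117

The optimum lies where 6x + 9y = 36 and x = 3.
Solving simultaneously gives x = 3, y = 2.

x = 3, y = 2, maximum P = 117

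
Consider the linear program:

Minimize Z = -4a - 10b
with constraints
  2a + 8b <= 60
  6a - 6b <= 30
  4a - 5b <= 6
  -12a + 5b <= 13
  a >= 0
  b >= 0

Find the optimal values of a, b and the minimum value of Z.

Extreme points and Z = -4a - 10b:
  (58/7, 38/7) → Z = -612/7
  (98/53, 373/53) → Z = -4122/53
  (3/2, 0) → Z = -6
  (0, 13/5) → Z = -26
  (0, 0) → Z = 0

At the optimal vertex, 2a + 8b = 60 and 4a - 5b = 6.
Solving simultaneously gives a = 58/7, b = 38/7.

a = 58/7, b = 38/7, minimum Z = -612/7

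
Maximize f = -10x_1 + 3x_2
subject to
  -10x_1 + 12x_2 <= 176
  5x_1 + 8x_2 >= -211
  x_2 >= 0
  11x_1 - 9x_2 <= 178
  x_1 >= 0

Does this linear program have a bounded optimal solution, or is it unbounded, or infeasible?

Vertices and f = -10x_1 + 3x_2:
  (620/7, 1858/21) → f = -4342/7
  (0, 44/3) → f = 44
  (178/11, 0) → f = -1780/11
  (0, 0) → f = 0
The feasible region has finitely many vertices and no improving ray; the maximum is 44 at (0, 44/3).

bounded optimum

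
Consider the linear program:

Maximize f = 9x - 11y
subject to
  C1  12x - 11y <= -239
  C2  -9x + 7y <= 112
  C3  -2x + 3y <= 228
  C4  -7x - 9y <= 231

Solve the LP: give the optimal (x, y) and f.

Corner points and f = 9x - 11y:
  (147/5, 269/5) → f = -1636/5
  (1791/14, 1129/7) → f = -8719/14
  (1260/13, 1828/13) → f = -8768/13

The optimum lies where 12x - 11y = -239 and -9x + 7y = 112.
Solving simultaneously gives x = 147/5, y = 269/5.

x = 147/5, y = 269/5, maximum f = -1636/5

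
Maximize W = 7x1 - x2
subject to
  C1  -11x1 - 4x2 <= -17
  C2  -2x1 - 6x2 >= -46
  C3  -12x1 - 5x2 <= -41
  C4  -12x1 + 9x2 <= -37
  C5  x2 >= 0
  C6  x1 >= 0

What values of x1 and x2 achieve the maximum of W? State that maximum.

x1 = 23, x2 = 0, maximum W = 161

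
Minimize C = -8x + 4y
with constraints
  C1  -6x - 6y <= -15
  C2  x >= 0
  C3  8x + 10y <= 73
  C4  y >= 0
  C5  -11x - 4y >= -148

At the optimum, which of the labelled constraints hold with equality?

C3 and C4

Feasible corners and C = -8x + 4y:
  (0, 5/2) → C = 10
  (5/2, 0) → C = -20
  (0, 73/10) → C = 146/5
  (73/8, 0) → C = -73

The minimum is at (73/8, 0). Substituting into each constraint, equality holds for C3 and C4; the remaining constraints have slack.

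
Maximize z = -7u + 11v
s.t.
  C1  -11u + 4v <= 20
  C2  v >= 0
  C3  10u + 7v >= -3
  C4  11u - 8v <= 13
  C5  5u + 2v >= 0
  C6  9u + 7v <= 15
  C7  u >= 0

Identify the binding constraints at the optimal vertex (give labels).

C6 and C7

Corner points and z = -7u + 11v:
  (13/11, 0) → z = -91/11
  (0, 0) → z = 0
  (211/149, 48/149) → z = -949/149
  (0, 15/7) → z = 165/7

The maximum is at (0, 15/7). Substituting into each constraint, equality holds for C6 and C7; the remaining constraints have slack.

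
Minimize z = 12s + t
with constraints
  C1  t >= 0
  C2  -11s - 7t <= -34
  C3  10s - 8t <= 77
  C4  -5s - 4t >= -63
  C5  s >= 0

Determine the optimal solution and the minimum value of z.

Vertices and z = 12s + t:
  (34/11, 0) → z = 408/11
  (77/10, 0) → z = 462/5
  (0, 34/7) → z = 34/7
  (203/20, 49/16) → z = 9989/80
  (0, 63/4) → z = 63/4

The binding constraints are -11s - 7t = -34 and s = 0.
Solving simultaneously gives s = 0, t = 34/7.

s = 0, t = 34/7, minimum z = 34/7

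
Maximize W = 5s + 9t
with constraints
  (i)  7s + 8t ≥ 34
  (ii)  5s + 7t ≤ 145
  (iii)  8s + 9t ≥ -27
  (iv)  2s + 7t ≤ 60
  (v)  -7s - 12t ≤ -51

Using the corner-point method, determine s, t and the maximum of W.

s = 85/3, t = 10/21, maximum W = 3065/21

The binding constraints are 5s + 7t = 145 and 2s + 7t = 60.
Solving simultaneously gives s = 85/3, t = 10/21.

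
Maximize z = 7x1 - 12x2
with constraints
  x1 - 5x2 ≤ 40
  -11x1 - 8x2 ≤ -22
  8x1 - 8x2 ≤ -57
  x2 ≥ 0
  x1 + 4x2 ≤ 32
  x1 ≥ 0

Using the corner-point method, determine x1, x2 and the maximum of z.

x1 = 0, x2 = 57/8, maximum z = -171/2

Extreme points and z = 7x1 - 12x2:
  (7/10, 313/40) → z = -89
  (0, 57/8) → z = -171/2
  (0, 8) → z = -96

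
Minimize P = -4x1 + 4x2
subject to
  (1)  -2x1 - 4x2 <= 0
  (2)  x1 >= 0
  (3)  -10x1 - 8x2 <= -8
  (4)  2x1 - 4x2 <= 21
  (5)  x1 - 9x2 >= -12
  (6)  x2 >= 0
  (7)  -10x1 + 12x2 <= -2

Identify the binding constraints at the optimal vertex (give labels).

(4) and (5)

Vertices and P = -4x1 + 4x2:
  (4/5, 0) → P = -16/5
  (14/25, 3/10) → P = -26/25
  (237/14, 45/14) → P = -384/7
  (21/2, 0) → P = -42
  (27/13, 61/39) → P = -80/39

The minimum is at (237/14, 45/14). Substituting into each constraint, equality holds for (4) and (5); the remaining constraints have slack.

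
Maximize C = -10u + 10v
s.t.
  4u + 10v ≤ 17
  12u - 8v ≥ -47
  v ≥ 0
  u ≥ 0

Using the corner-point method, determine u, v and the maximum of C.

u = 0, v = 17/10, maximum C = 17

The optimum lies where 4u + 10v = 17 and u = 0.
Solving simultaneously gives u = 0, v = 17/10.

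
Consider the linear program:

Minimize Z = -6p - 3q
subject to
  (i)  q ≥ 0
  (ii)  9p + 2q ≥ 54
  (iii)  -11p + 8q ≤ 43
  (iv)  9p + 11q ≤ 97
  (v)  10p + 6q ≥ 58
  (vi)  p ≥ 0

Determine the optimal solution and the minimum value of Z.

Extreme points and Z = -6p - 3q:
  (6, 0) → Z = -36
  (97/9, 0) → Z = -194/3
  (400/81, 43/9) → Z = -1187/27

At the optimal vertex, q = 0 and 9p + 11q = 97.
Solving simultaneously gives p = 97/9, q = 0.

p = 97/9, q = 0, minimum Z = -194/3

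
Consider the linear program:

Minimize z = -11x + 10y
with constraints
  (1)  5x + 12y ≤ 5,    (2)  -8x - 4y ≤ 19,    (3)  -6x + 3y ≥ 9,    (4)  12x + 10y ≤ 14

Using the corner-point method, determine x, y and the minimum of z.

x = -31/16, y = -7/8, minimum z = 201/16

Feasible corners and z = -11x + 10y:
  (-62/19, 135/76) → z = 2039/38
  (-31/29, 25/29) → z = 591/29
  (-31/16, -7/8) → z = 201/16

The binding constraints are -8x - 4y = 19 and -6x + 3y = 9.
Solving simultaneously gives x = -31/16, y = -7/8.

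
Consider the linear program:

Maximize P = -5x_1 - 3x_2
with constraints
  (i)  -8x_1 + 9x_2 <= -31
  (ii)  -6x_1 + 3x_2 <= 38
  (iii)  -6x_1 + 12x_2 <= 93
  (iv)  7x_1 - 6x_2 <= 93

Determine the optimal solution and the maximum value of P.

Corner points and P = -5x_1 - 3x_2:
  (-29/2, -49/3) → P = 243/2
  (403/14, 155/7) → P = -2945/14
  (-169/5, -824/15) → P = 1669/5
  (279/8, 403/16) → P = -3999/16

The binding constraints are -6x_1 + 3x_2 = 38 and 7x_1 - 6x_2 = 93.
Solving simultaneously gives x_1 = -169/5, x_2 = -824/15.

x_1 = -169/5, x_2 = -824/15, maximum P = 1669/5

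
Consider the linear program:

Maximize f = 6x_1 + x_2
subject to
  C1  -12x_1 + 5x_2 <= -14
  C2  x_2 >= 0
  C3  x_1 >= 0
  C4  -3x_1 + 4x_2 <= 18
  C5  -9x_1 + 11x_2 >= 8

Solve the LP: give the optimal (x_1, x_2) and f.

The binding constraints are -3x_1 + 4x_2 = 18 and -9x_1 + 11x_2 = 8.
Solving simultaneously gives x_1 = 166/3, x_2 = 46.

x_1 = 166/3, x_2 = 46, maximum f = 378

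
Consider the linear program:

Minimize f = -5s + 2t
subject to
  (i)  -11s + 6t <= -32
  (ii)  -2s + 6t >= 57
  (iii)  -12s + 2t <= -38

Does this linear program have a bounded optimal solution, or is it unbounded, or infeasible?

unbounded

From the feasible point (89/9, 691/54), moving in the direction (6, 2) keeps every constraint satisfied while f decreases without bound.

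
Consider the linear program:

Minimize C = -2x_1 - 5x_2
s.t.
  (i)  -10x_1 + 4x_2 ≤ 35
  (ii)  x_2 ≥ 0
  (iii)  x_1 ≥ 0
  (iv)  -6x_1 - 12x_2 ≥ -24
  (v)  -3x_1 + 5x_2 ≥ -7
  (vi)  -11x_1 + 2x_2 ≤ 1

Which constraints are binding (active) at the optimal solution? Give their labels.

Extreme points and C = -2x_1 - 5x_2:
  (0, 0) → C = 0
  (7/3, 0) → C = -14/3
  (0, 1/2) → C = -5/2
  (34/11, 5/11) → C = -93/11
  (1/4, 15/8) → C = -79/8

The minimum is at (1/4, 15/8). Substituting into each constraint, equality holds for (iv) and (vi); the remaining constraints have slack.

(iv) and (vi)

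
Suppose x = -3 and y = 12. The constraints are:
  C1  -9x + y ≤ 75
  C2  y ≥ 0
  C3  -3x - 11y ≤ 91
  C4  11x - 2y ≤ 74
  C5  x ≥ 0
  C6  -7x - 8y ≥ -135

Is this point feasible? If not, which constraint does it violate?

not feasible — violates C5

Constraint C5: x = -3, which is not ≥ 0. All other constraints are satisfied.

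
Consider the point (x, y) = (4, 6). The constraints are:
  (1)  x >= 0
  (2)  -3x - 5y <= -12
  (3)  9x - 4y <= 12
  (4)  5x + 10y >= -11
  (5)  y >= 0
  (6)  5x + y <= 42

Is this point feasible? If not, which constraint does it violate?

(1): 4 ≥ 0 ✓
(2): -42 ≤ -12 ✓
(3): 12 ≤ 12 ✓
(4): 80 ≥ -11 ✓
(5): 6 ≥ 0 ✓
(6): 26 ≤ 42 ✓

feasible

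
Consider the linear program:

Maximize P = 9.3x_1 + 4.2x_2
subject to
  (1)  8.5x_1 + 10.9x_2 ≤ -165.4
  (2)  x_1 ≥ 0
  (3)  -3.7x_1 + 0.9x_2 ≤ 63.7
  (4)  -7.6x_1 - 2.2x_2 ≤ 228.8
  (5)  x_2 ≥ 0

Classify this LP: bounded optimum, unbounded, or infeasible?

The boundaries 8.5x_1 + 10.9x_2 = -165.4 and x_1 = 0 meet at (0, -1654/109), but that point violates x_2 ≥ 0. Every candidate vertex is excluded by some other constraint, so the feasible region is empty.

infeasible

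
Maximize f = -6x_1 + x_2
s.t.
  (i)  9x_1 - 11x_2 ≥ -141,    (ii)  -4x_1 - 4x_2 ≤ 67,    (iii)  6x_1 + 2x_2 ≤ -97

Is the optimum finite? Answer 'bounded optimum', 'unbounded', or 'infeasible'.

Vertices and f = -6x_1 + x_2:
  (-1301/80, -39/80) → f = 7767/80
  (-1349/84, -9/28) → f = 2689/28
  (-127/8, -7/8) → f = 755/8
The feasible region has finitely many vertices and no improving ray; the maximum is 7767/80 at (-1301/80, -39/80).

bounded optimum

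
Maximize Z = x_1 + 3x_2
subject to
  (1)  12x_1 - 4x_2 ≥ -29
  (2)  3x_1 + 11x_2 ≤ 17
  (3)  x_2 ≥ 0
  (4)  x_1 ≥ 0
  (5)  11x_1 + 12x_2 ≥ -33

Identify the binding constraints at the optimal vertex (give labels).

Feasible corners and Z = x_1 + 3x_2:
  (17/3, 0) → Z = 17/3
  (0, 17/11) → Z = 51/11
  (0, 0) → Z = 0

The maximum is at (17/3, 0). Substituting into each constraint, equality holds for (2) and (3); the remaining constraints have slack.

(2) and (3)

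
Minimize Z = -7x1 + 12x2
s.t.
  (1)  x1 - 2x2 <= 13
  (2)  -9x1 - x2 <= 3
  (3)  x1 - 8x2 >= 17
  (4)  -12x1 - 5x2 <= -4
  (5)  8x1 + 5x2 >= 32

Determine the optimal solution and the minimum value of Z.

x1 = 35/3, x2 = -2/3, minimum Z = -269/3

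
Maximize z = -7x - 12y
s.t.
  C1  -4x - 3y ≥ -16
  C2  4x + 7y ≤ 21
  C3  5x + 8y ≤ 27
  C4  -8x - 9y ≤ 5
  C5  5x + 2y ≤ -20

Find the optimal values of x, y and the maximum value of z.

Corner points and z = -7x - 12y:
  (-56/5, 47/5) → z = -172/5
  (-182/27, 185/27) → z = -946/27
  (-170/29, 135/29) → z = -430/29

At the optimal vertex, -8x - 9y = 5 and 5x + 2y = -20.
Solving simultaneously gives x = -170/29, y = 135/29.

x = -170/29, y = 135/29, maximum z = -430/29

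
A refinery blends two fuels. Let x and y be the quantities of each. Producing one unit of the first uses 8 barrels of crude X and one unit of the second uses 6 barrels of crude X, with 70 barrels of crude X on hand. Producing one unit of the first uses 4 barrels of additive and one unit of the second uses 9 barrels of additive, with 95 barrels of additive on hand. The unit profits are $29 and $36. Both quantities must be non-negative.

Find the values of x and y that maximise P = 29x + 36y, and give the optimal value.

Feasible corners and P = 29x + 36y:
  (0, 0) → P = 0
  (0, 95/9) → P = 380
  (35/4, 0) → P = 1015/4
  (5/4, 10) → P = 1585/4

x = 5/4, y = 10, maximum P = 1585/4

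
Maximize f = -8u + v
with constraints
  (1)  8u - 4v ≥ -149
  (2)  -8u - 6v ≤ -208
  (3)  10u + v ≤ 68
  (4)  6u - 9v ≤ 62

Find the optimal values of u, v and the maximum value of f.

Corner points and f = -8u + v:
  (-31/40, 357/10) → f = 419/10
  (41/16, 339/8) → f = 175/8
  (50/13, 384/13) → f = -16/13

At the optimal vertex, 8u - 4v = -149 and -8u - 6v = -208.
Solving simultaneously gives u = -31/40, v = 357/10.

u = -31/40, v = 357/10, maximum f = 419/10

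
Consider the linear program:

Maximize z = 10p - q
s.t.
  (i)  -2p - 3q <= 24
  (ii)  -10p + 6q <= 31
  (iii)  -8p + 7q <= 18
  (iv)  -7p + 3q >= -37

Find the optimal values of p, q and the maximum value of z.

p = 313/25, q = 422/25, maximum z = 2708/25

Feasible corners and z = 10p - q:
  (-79/14, -89/21) → z = -1096/21
  (13/9, -242/27) → z = 632/27
  (-109/22, -34/11) → z = -511/11
  (313/25, 422/25) → z = 2708/25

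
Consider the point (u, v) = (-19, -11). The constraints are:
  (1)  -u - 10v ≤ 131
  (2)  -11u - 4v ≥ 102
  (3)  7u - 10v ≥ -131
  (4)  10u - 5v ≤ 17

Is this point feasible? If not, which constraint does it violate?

feasible

(1): 129 ≤ 131 ✓
(2): 253 ≥ 102 ✓
(3): -23 ≥ -131 ✓
(4): -135 ≤ 17 ✓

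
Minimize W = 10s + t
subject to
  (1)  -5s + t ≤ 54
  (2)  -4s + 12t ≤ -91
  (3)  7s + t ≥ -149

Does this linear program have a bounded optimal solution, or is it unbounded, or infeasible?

Feasible corners and W = 10s + t:
  (-739/56, -671/56) → W = -8061/56
  (-203/12, -367/12) → W = -799/4
The feasible region has finitely many vertices and no improving ray; the minimum is -799/4 at (-203/12, -367/12).

bounded optimum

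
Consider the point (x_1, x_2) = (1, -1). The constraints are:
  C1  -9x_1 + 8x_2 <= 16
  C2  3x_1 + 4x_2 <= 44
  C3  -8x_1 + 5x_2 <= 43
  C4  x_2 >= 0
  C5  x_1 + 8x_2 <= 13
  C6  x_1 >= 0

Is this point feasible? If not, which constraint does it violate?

not feasible — violates C4

Constraint C4: x_2 = -1, which is not ≥ 0. All other constraints are satisfied.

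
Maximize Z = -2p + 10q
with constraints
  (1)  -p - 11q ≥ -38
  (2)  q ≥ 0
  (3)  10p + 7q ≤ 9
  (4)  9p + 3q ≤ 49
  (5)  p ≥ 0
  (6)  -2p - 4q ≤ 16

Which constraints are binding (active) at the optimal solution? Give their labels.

Extreme points and Z = -2p + 10q:
  (9/10, 0) → Z = -9/5
  (0, 0) → Z = 0
  (0, 9/7) → Z = 90/7

The maximum is at (0, 9/7). Substituting into each constraint, equality holds for (3) and (5); the remaining constraints have slack.

(3) and (5)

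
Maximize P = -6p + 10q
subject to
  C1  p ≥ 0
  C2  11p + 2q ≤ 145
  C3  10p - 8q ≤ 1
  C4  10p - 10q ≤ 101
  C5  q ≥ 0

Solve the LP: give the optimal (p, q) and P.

Feasible corners and P = -6p + 10q:
  (0, 145/2) → P = 725
  (0, 0) → P = 0
  (581/54, 1439/108) → P = 3709/54
  (1/10, 0) → P = -3/5

p = 0, q = 145/2, maximum P = 725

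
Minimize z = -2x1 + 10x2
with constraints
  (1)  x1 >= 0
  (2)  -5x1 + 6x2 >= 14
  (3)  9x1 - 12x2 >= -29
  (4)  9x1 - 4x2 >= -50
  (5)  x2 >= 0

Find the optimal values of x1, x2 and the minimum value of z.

x1 = 0, x2 = 7/3, minimum z = 70/3

Vertices and z = -2x1 + 10x2:
  (0, 7/3) → z = 70/3
  (0, 29/12) → z = 145/6
  (1, 19/6) → z = 89/3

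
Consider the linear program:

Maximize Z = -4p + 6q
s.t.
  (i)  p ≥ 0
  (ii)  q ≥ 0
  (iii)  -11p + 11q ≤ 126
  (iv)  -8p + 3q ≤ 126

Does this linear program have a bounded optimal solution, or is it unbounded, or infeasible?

unbounded

From the feasible point (0, 0), moving in the direction (11, 11) keeps every constraint satisfied while Z increases without bound.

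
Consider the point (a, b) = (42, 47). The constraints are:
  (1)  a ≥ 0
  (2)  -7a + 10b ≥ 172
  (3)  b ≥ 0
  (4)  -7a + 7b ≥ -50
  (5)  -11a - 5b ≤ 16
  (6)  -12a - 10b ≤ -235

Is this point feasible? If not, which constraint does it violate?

(1): 42 ≥ 0 ✓
(2): 176 ≥ 172 ✓
(3): 47 ≥ 0 ✓
(4): 35 ≥ -50 ✓
(5): -697 ≤ 16 ✓
(6): -974 ≤ -235 ✓

feasible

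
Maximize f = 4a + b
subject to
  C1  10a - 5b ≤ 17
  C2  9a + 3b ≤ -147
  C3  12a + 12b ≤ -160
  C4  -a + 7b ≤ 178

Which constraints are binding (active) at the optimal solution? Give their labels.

C1 and C2

Extreme points and f = 4a + b:
  (-228/25, -541/25) → f = -1453/25
  (-107/6, 9/2) → f = -401/6
  (-407/12, 247/12) → f = -1381/12
The feasible region is unbounded (it extends along (-7, -1), (-1, -2)), but f strictly decreases along every unbounded feasible direction, so there is no improving ray and the maximum is attained at a vertex.

The maximum is at (-228/25, -541/25). Substituting into each constraint, equality holds for C1 and C2; the remaining constraints have slack.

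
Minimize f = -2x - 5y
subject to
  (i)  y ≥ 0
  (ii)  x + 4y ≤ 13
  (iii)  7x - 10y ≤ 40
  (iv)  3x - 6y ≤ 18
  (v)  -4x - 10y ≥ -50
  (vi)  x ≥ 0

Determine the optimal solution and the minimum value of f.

x = 145/19, y = 51/38, minimum f = -835/38

Vertices and f = -2x - 5y:
  (40/7, 0) → f = -80/7
  (0, 0) → f = 0
  (145/19, 51/38) → f = -835/38
  (0, 13/4) → f = -65/4

The binding constraints are x + 4y = 13 and 7x - 10y = 40.
Solving simultaneously gives x = 145/19, y = 51/38.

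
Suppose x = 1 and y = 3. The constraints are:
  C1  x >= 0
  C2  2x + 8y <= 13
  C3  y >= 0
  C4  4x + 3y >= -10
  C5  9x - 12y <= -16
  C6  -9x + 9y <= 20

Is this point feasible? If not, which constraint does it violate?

not feasible — violates C2

Constraint C2: 2x + 8y = 26, which is not ≤ 13. All other constraints are satisfied.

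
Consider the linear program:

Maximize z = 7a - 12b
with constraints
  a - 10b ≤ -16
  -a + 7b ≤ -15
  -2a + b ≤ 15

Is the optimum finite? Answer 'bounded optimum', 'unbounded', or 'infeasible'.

From the feasible point (262/3, 31/3), moving in the direction (7, 1) keeps every constraint satisfied while z increases without bound.

unbounded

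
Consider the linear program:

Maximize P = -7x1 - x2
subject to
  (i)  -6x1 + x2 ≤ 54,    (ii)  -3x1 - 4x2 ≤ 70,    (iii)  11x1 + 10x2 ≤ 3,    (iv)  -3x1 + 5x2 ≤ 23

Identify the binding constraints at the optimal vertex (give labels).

Corner points and P = -7x1 - x2:
  (-286/27, -86/9) → P = 2260/27
  (-247/27, -8/9) → P = 1753/27
  (356/7, -779/14) → P = -4205/14
  (-43/17, 262/85) → P = 1243/85

The maximum is at (-286/27, -86/9). Substituting into each constraint, equality holds for (i) and (ii); the remaining constraints have slack.

(i) and (ii)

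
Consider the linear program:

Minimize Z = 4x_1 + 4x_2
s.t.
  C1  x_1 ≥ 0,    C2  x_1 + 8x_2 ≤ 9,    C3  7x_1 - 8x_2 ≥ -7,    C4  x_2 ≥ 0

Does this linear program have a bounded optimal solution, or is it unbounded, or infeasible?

bounded optimum

Vertices and Z = 4x_1 + 4x_2:
  (0, 7/8) → Z = 7/2
  (0, 0) → Z = 0
  (1/4, 35/32) → Z = 43/8
  (9, 0) → Z = 36
The feasible region has finitely many vertices and no improving ray; the minimum is 0 at (0, 0).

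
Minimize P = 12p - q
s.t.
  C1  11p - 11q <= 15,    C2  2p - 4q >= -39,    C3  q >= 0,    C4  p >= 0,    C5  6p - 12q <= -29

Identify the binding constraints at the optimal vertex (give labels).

Feasible corners and P = 12p - q:
  (489/22, 459/22) → P = 5409/22
  (499/66, 409/66) → P = 5579/66
  (0, 39/4) → P = -39/4
  (0, 29/12) → P = -29/12

The minimum is at (0, 39/4). Substituting into each constraint, equality holds for C2 and C4; the remaining constraints have slack.

C2 and C4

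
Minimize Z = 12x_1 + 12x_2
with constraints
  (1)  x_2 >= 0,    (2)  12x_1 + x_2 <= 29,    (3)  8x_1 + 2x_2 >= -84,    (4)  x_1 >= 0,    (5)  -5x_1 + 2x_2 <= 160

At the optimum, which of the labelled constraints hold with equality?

Corner points and Z = 12x_1 + 12x_2:
  (29/12, 0) → Z = 29
  (0, 0) → Z = 0
  (0, 29) → Z = 348

The minimum is at (0, 0). Substituting into each constraint, equality holds for (1) and (4); the remaining constraints have slack.

(1) and (4)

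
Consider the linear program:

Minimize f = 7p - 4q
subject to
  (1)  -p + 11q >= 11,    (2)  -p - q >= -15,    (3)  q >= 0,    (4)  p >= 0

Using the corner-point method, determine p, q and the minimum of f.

p = 0, q = 15, minimum f = -60

At the optimal vertex, -p - q = -15 and p = 0.
Solving simultaneously gives p = 0, q = 15.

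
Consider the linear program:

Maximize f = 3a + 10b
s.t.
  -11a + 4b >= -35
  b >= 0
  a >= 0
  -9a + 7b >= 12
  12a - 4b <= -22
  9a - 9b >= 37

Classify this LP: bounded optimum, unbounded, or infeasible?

The boundaries a = 0 and 12a - 4b = -22 meet at (0, 11/2), but that point violates 9a - 9b ≥ 37. Every candidate vertex is excluded by some other constraint, so the feasible region is empty.

infeasible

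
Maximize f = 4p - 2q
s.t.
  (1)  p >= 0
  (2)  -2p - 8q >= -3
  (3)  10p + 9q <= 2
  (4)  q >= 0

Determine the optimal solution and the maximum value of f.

Vertices and f = 4p - 2q:
  (0, 2/9) → f = -4/9
  (0, 0) → f = 0
  (1/5, 0) → f = 4/5

p = 1/5, q = 0, maximum f = 4/5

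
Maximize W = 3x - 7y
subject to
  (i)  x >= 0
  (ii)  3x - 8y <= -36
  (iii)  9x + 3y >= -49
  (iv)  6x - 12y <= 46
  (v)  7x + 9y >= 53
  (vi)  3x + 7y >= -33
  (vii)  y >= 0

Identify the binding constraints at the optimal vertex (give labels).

Feasible corners and W = 3x - 7y:
  (0, 53/9) → W = -371/9
  (200/3, 59/2) → W = -13/2
  (100/83, 411/83) → W = -2577/83
The feasible region is unbounded (it extends along (0, 1), (2, 1)), but W strictly decreases along every unbounded feasible direction, so there is no improving ray and the maximum is attained at a vertex.

The maximum is at (200/3, 59/2). Substituting into each constraint, equality holds for (ii) and (iv); the remaining constraints have slack.

(ii) and (iv)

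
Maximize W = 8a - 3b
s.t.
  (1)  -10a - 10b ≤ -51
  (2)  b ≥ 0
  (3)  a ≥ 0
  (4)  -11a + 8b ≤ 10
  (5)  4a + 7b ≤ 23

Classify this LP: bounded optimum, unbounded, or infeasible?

Feasible corners and W = 8a - 3b:
  (51/10, 0) → W = 204/5
  (127/30, 13/15) → W = 469/15
  (23/4, 0) → W = 46
The feasible region has finitely many vertices and no improving ray; the maximum is 46 at (23/4, 0).

bounded optimum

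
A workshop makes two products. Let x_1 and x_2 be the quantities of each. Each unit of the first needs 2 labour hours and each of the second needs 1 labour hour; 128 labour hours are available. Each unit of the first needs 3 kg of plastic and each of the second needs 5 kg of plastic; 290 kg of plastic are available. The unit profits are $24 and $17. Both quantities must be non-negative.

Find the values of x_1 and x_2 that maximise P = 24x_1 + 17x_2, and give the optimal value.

Extreme points and P = 24x_1 + 17x_2:
  (0, 0) → P = 0
  (0, 58) → P = 986
  (64, 0) → P = 1536
  (50, 28) → P = 1676

x_1 = 50, x_2 = 28, maximum P = 1676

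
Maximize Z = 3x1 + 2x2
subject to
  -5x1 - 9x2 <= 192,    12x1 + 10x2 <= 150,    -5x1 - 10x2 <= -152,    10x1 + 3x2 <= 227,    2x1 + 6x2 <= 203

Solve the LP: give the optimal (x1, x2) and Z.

x1 = -2/7, x2 = 537/35, maximum Z = 1044/35

The binding constraints are 12x1 + 10x2 = 150 and -5x1 - 10x2 = -152.
Solving simultaneously gives x1 = -2/7, x2 = 537/35.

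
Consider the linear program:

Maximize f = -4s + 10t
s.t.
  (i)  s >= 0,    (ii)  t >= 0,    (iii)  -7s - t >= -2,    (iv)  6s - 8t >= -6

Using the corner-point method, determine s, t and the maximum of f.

Feasible corners and f = -4s + 10t:
  (0, 0) → f = 0
  (0, 3/4) → f = 15/2
  (2/7, 0) → f = -8/7
  (5/31, 27/31) → f = 250/31

s = 5/31, t = 27/31, maximum f = 250/31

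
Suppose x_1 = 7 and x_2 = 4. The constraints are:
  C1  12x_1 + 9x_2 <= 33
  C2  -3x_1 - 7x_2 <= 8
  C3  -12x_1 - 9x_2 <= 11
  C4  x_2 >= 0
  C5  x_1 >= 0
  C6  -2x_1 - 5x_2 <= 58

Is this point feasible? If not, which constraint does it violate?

not feasible — violates C1

Constraint C1: 12x_1 + 9x_2 = 120, which is not ≤ 33. All other constraints are satisfied.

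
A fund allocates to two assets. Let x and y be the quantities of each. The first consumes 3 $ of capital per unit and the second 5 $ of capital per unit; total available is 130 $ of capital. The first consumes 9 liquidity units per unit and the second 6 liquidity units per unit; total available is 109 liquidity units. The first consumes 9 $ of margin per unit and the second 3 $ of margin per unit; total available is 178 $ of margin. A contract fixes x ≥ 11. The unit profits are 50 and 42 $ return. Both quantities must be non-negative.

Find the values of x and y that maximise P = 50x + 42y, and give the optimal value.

Corner points and P = 50x + 42y:
  (109/9, 0) → P = 5450/9
  (11, 0) → P = 550
  (11, 5/3) → P = 620

x = 11, y = 5/3, maximum P = 620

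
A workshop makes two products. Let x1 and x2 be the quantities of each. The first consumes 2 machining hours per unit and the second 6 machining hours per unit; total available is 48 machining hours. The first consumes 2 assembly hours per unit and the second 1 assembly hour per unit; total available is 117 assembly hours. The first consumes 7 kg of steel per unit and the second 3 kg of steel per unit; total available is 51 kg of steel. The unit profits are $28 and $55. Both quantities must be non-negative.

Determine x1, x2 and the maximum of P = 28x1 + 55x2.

The binding constraints are 2x1 + 6x2 = 48 and 7x1 + 3x2 = 51.
Solving simultaneously gives x1 = 9/2, x2 = 13/2.

x1 = 9/2, x2 = 13/2, maximum P = 967/2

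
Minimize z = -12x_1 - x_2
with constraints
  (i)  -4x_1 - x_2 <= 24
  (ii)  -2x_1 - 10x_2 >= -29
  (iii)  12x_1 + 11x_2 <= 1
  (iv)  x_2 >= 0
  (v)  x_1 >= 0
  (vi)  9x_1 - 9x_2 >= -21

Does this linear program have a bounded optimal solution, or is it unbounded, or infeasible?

bounded optimum

Extreme points and z = -12x_1 - x_2:
  (1/12, 0) → z = -1
  (0, 1/11) → z = -1/11
  (0, 0) → z = 0
The feasible region has finitely many vertices and no improving ray; the minimum is -1 at (1/12, 0).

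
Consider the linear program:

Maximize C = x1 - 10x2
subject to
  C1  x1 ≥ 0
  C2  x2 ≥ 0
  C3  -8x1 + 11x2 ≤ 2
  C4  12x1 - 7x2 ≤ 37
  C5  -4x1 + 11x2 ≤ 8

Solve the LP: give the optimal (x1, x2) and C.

Corner points and C = x1 - 10x2:
  (0, 0) → C = 0
  (0, 2/11) → C = -20/11
  (37/12, 0) → C = 37/12
  (3/2, 14/11) → C = -247/22
  (463/104, 61/26) → C = -1977/104

x1 = 37/12, x2 = 0, maximum C = 37/12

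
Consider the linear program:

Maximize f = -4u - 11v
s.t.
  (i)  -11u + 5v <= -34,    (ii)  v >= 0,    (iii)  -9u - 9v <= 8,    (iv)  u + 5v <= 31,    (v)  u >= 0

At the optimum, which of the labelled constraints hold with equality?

(i) and (ii)

Feasible corners and f = -4u - 11v:
  (34/11, 0) → f = -136/11
  (65/12, 307/60) → f = -1559/20
  (31, 0) → f = -124

The maximum is at (34/11, 0). Substituting into each constraint, equality holds for (i) and (ii); the remaining constraints have slack.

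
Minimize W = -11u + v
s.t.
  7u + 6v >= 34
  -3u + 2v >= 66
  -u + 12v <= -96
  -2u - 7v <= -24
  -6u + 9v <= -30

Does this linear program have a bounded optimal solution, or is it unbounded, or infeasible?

infeasible

The boundaries -u + 12v = -96 and -2u - 7v = -24 meet at (960/31, -168/31), but that point violates -3u + 2v ≥ 66. Every candidate vertex is excluded by some other constraint, so the feasible region is empty.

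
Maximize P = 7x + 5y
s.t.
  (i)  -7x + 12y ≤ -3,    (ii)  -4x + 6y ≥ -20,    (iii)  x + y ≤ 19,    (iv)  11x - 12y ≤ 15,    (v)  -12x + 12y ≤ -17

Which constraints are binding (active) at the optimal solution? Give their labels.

(i) and (iv)

Feasible corners and P = 7x + 5y:
  (3, 3/2) → P = 57/2
  (14/5, 83/60) → P = 1591/60
  (2, 7/12) → P = 203/12

The maximum is at (3, 3/2). Substituting into each constraint, equality holds for (i) and (iv); the remaining constraints have slack.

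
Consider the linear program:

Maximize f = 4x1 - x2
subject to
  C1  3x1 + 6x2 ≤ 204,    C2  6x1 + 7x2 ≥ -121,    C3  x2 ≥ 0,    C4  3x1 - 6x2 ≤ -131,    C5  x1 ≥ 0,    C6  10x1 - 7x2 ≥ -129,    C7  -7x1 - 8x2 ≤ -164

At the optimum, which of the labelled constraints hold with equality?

C1 and C4

Feasible corners and f = 4x1 - x2:
  (73/6, 335/12) → f = 83/4
  (218/27, 809/27) → f = 7/3
  (11/3, 71/3) → f = -9

The maximum is at (73/6, 335/12). Substituting into each constraint, equality holds for C1 and C4; the remaining constraints have slack.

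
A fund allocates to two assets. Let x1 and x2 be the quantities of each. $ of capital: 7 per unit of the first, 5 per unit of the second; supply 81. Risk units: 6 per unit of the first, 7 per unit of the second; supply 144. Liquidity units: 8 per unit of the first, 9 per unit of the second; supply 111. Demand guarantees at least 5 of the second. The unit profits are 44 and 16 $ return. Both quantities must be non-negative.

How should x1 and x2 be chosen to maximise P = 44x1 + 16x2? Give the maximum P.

x1 = 8, x2 = 5, maximum P = 432

Feasible corners and P = 44x1 + 16x2:
  (0, 37/3) → P = 592/3
  (0, 5) → P = 80
  (174/23, 129/23) → P = 9720/23
  (8, 5) → P = 432

The optimum lies where 7x1 + 5x2 = 81 and x2 = 5.
Solving simultaneously gives x1 = 8, x2 = 5.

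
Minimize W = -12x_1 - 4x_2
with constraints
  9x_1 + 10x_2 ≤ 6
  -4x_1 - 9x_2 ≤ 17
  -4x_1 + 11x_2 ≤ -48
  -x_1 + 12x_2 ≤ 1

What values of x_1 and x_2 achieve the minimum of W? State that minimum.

The optimum lies where 9x_1 + 10x_2 = 6 and -4x_1 - 9x_2 = 17.
Solving simultaneously gives x_1 = 224/41, x_2 = -177/41.

x_1 = 224/41, x_2 = -177/41, minimum W = -1980/41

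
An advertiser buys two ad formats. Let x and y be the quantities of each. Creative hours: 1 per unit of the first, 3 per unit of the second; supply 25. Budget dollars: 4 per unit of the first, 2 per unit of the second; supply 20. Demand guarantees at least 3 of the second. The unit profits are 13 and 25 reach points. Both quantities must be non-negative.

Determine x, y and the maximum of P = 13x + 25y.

x = 1, y = 8, maximum P = 213

Vertices and P = 13x + 25y:
  (0, 25/3) → P = 625/3
  (0, 3) → P = 75
  (1, 8) → P = 213
  (7/2, 3) → P = 241/2

At the optimal vertex, x + 3y = 25 and 4x + 2y = 20.
Solving simultaneously gives x = 1, y = 8.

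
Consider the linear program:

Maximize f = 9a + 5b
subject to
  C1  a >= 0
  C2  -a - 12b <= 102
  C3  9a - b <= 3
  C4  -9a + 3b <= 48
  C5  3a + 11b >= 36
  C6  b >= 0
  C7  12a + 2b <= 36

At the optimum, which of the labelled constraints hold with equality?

Corner points and f = 9a + 5b:
  (0, 16) → f = 80
  (0, 36/11) → f = 180/11
  (23/34, 105/34) → f = 366/17
  (7/5, 48/5) → f = 303/5
  (2/9, 50/3) → f = 256/3

The maximum is at (2/9, 50/3). Substituting into each constraint, equality holds for C4 and C7; the remaining constraints have slack.

C4 and C7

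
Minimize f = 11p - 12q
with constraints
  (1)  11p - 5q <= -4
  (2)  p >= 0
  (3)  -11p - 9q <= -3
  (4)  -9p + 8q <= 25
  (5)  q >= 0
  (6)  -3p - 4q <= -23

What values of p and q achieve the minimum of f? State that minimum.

p = 93/43, q = 239/43, minimum f = -1845/43

Vertices and f = 11p - 12q:
  (93/43, 239/43) → f = -1845/43
  (99/59, 265/59) → f = -2091/59
  (7/5, 47/10) → f = -41

At the optimal vertex, 11p - 5q = -4 and -9p + 8q = 25.
Solving simultaneously gives p = 93/43, q = 239/43.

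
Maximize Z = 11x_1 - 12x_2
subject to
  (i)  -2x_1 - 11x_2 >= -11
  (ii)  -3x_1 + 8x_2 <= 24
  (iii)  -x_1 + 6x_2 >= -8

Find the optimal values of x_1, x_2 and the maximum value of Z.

x_1 = 154/23, x_2 = -5/23, maximum Z = 1754/23

Feasible corners and Z = 11x_1 - 12x_2:
  (-176/49, 81/49) → Z = -2908/49
  (154/23, -5/23) → Z = 1754/23
  (-104/5, -24/5) → Z = -856/5

The optimum lies where -2x_1 - 11x_2 = -11 and -x_1 + 6x_2 = -8.
Solving simultaneously gives x_1 = 154/23, x_2 = -5/23.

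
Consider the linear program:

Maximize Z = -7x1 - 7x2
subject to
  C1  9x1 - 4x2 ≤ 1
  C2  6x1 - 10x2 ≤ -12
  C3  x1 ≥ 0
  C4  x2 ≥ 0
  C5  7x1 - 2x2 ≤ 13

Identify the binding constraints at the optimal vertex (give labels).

C2 and C3

Corner points and Z = -7x1 - 7x2:
  (29/33, 19/11) → Z = -602/33
  (5, 11) → Z = -112
  (0, 6/5) → Z = -42/5
The feasible region is unbounded (it extends along (0, 1), (2, 7)), but Z strictly decreases along every unbounded feasible direction, so there is no improving ray and the maximum is attained at a vertex.

The maximum is at (0, 6/5). Substituting into each constraint, equality holds for C2 and C3; the remaining constraints have slack.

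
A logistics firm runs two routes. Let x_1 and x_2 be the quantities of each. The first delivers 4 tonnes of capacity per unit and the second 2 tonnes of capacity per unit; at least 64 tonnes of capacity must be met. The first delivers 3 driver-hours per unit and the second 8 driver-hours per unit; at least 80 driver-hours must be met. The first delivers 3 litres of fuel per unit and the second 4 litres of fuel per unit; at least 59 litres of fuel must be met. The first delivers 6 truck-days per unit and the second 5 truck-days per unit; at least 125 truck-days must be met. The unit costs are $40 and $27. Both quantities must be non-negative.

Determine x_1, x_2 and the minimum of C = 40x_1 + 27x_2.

Feasible corners and C = 40x_1 + 27x_2:
  (0, 32) → C = 864
  (80/3, 0) → C = 3200/3
  (35/4, 29/2) → C = 1483/2
  (200/11, 35/11) → C = 8945/11
The feasible region is unbounded (it extends along (0, 1), (1, 0)), but C strictly increases along every unbounded feasible direction, so there is no improving ray and the minimum is attained at a vertex.

At the optimal vertex, 4x_1 + 2x_2 = 64 and 6x_1 + 5x_2 = 125.
Solving simultaneously gives x_1 = 35/4, x_2 = 29/2.

x_1 = 35/4, x_2 = 29/2, minimum C = 1483/2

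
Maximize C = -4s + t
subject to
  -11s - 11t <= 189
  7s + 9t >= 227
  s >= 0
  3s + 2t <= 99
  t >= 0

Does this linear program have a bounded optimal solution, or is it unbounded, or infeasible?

bounded optimum

Vertices and C = -4s + t:
  (0, 227/9) → C = 227/9
  (227/7, 0) → C = -908/7
  (0, 99/2) → C = 99/2
  (33, 0) → C = -132
The feasible region has finitely many vertices and no improving ray; the maximum is 99/2 at (0, 99/2).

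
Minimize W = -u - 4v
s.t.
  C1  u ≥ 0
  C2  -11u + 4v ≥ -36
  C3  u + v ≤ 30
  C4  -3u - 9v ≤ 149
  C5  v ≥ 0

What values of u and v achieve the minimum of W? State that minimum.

u = 0, v = 30, minimum W = -120

Extreme points and W = -u - 4v:
  (0, 30) → W = -120
  (0, 0) → W = 0
  (52/5, 98/5) → W = -444/5
  (36/11, 0) → W = -36/11

The optimum lies where u = 0 and u + v = 30.
Solving simultaneously gives u = 0, v = 30.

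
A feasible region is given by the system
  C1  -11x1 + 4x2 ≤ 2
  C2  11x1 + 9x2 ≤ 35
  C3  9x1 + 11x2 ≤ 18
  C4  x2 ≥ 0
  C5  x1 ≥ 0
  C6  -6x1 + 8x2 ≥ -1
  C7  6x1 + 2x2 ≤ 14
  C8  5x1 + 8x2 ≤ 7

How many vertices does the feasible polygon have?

5

Of the 28 pairwise boundary intersections, those satisfying every inequality are:
  (0, 1/2)
  (1/9, 29/36)
  (0, 0)
  (1/6, 0)
  (8/11, 37/88)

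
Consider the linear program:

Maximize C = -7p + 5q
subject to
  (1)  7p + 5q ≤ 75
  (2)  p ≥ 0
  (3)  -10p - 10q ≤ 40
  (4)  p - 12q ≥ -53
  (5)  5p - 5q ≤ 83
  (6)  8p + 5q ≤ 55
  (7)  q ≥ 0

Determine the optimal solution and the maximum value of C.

Corner points and C = -7p + 5q:
  (0, 53/12) → C = 265/12
  (0, 0) → C = 0
  (395/101, 479/101) → C = -370/101
  (55/8, 0) → C = -385/8

At the optimal vertex, p = 0 and p - 12q = -53.
Solving simultaneously gives p = 0, q = 53/12.

p = 0, q = 53/12, maximum C = 265/12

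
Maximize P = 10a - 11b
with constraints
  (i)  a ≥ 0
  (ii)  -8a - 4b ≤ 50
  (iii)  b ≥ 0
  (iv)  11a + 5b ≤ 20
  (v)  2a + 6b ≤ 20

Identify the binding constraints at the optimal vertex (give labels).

Extreme points and P = 10a - 11b:
  (0, 0) → P = 0
  (0, 10/3) → P = -110/3
  (20/11, 0) → P = 200/11
  (5/14, 45/14) → P = -445/14

The maximum is at (20/11, 0). Substituting into each constraint, equality holds for (iii) and (iv); the remaining constraints have slack.

(iii) and (iv)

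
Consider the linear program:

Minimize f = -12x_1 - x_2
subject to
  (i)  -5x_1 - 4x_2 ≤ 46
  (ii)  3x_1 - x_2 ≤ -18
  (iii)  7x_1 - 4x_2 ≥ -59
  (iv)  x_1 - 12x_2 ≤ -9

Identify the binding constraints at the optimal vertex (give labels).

(ii) and (iii)

Feasible corners and f = -12x_1 - x_2:
  (-13/5, 51/5) → f = 21
  (-207/35, 9/35) → f = 495/7
  (-42/5, 1/20) → f = 403/4

The minimum is at (-13/5, 51/5). Substituting into each constraint, equality holds for (ii) and (iii); the remaining constraints have slack.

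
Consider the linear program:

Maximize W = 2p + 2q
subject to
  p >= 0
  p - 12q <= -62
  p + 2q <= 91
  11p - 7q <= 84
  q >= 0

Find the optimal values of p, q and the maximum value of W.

The optimum lies where p + 2q = 91 and 11p - 7q = 84.
Solving simultaneously gives p = 805/29, q = 917/29.

p = 805/29, q = 917/29, maximum W = 3444/29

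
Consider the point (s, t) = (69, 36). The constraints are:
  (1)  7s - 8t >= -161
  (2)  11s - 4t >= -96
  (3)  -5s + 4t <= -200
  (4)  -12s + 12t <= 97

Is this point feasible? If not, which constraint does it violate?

feasible

(1): 195 ≥ -161 ✓
(2): 615 ≥ -96 ✓
(3): -201 ≤ -200 ✓
(4): -396 ≤ 97 ✓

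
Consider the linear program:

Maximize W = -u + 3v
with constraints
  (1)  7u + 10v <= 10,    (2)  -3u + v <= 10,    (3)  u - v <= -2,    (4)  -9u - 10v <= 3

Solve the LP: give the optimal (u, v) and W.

u = -90/37, v = 100/37, maximum W = 390/37

Feasible corners and W = -u + 3v:
  (-90/37, 100/37) → W = 390/37
  (-10/17, 24/17) → W = 82/17
  (-103/39, 27/13) → W = 346/39
  (-23/19, 15/19) → W = 68/19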